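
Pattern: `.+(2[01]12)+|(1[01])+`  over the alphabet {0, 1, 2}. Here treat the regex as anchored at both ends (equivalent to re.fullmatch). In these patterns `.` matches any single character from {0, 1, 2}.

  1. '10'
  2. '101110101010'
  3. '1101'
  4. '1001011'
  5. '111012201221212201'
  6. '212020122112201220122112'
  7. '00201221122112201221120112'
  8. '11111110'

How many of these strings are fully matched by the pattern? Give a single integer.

4

1. '10' → match
2. '101110101010' → match
3. '1101' → no match
4. '1001011' → no match
5 → no match
6 → match
7 → no match
8. '11111110' → match
Total matched: 4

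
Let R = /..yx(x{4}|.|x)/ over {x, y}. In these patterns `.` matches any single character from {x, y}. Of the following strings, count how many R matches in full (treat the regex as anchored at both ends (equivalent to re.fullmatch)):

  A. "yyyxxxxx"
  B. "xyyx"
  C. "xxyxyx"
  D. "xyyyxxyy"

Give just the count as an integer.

1

A → match
B → no match
C → no match
D → no match
Total matched: 1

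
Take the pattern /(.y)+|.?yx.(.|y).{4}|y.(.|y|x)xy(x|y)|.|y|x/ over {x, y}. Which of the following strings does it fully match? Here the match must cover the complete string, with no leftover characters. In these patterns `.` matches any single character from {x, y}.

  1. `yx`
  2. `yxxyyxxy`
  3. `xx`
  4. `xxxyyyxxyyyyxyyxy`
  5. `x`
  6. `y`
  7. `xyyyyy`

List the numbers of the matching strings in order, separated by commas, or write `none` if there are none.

2, 5, 6, 7

1. `yx` → no match
2. `yxxyyxxy` → match
3. `xx` → no match
4 → no match
5. `x` → match
6. `y` → match
7. `xyyyyy` → match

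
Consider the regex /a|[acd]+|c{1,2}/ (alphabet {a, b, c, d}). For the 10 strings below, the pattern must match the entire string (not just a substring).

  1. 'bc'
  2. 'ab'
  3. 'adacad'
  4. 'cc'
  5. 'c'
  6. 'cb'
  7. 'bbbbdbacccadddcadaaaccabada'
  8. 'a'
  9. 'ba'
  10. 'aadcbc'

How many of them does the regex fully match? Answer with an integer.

4

1 → no match
2 → no match
3 → match
4 → match
5 → match
6 → no match
7 → no match
8 → match
9 → no match
10 → no match
Total matched: 4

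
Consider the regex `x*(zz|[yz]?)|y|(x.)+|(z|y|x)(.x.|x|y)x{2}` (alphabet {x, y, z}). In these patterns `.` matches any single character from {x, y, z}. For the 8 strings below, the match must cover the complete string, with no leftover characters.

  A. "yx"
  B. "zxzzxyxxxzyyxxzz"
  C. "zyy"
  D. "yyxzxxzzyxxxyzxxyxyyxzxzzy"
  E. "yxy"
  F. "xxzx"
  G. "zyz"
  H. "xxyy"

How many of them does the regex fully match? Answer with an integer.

A → no match
B → no match
C → no match
D → no match
E → no match
F → no match
G → no match
H → no match
Total matched: 0

0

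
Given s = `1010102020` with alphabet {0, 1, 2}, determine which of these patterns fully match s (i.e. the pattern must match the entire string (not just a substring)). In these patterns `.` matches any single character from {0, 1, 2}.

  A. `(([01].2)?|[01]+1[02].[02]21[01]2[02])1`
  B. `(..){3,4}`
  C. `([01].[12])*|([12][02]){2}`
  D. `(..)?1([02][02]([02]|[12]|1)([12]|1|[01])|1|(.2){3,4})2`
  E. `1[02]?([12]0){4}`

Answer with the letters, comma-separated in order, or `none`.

E

A → no match — must end with `1`
B → no match
C → no match
D → no match — must end with `2`
E → match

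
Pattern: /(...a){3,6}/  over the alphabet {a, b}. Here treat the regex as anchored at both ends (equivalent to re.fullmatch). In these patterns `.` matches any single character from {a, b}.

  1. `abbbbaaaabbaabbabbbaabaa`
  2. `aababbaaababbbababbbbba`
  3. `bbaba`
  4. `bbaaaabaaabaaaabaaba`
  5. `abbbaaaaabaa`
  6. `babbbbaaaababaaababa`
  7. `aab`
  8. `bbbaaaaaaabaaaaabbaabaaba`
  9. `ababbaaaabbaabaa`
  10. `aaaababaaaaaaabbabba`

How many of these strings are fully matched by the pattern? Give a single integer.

0

1 → no match
2 → no match
3 → no match
4 → no match
5 → no match
6 → no match
7 → no match — must end with `a`
8 → no match
9 → no match
10 → no match
Total matched: 0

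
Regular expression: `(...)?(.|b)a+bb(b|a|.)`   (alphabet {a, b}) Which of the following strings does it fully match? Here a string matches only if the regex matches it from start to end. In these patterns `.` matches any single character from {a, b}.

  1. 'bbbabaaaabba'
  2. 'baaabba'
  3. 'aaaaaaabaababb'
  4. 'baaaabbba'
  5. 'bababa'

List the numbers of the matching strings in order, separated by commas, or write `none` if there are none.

1 → no match
2 → match
3 → no match
4 → no match
5 → no match

2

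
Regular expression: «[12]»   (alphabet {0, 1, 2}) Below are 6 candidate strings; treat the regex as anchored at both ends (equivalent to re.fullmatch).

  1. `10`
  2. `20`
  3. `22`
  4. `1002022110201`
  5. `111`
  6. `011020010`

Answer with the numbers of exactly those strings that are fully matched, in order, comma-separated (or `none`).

none

1 → no match
2 → no match
3 → no match
4 → no match
5 → no match
6 → no match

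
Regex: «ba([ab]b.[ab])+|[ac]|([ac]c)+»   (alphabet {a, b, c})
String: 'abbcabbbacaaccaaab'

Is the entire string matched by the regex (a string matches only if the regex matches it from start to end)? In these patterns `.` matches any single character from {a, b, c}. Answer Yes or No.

No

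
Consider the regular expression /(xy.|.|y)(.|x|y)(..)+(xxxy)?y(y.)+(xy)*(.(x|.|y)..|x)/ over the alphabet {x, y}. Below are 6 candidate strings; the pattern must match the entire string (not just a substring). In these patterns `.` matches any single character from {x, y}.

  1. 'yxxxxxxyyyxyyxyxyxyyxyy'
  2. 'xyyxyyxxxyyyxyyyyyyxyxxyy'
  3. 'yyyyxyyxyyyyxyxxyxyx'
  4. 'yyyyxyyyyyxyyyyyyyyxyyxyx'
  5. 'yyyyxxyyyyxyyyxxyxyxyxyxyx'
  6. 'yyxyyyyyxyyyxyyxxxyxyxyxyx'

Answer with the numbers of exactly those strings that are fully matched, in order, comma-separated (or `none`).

1, 2, 3, 4, 5

1 → match
2 → match
3 → match
4 → match
5 → match
6 → no match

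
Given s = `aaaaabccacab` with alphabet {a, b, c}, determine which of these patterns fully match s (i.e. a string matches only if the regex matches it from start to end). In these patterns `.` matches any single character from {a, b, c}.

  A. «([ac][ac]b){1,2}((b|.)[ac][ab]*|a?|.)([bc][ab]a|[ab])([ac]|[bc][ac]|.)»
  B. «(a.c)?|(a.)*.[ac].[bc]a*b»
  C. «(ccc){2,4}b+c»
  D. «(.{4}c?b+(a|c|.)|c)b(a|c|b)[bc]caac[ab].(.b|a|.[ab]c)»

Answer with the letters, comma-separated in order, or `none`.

A → no match
B → match
C → no match — must start with `ccc`
D → no match

B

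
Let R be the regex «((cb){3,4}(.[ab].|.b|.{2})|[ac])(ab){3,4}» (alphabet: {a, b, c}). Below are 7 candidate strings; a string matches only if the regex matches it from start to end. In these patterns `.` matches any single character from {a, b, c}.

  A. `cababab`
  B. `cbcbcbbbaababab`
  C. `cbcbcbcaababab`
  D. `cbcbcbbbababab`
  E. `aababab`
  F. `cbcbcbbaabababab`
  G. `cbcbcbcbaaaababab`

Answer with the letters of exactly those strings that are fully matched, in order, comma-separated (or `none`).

A, B, C, D, E, F, G

A → match
B → match
C → match
D → match
E → match
F → match
G → match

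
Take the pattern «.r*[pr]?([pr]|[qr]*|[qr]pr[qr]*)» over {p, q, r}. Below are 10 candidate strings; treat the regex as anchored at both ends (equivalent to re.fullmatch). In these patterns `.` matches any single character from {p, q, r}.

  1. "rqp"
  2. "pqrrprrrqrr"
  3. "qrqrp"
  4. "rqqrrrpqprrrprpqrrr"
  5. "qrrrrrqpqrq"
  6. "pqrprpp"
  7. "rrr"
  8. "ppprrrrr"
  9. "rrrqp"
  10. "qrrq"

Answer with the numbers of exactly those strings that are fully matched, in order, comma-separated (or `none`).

1 → no match
2 → no match
3 → no match
4 → no match
5 → no match
6 → no match
7 → match
8 → no match
9 → no match
10 → match

7, 10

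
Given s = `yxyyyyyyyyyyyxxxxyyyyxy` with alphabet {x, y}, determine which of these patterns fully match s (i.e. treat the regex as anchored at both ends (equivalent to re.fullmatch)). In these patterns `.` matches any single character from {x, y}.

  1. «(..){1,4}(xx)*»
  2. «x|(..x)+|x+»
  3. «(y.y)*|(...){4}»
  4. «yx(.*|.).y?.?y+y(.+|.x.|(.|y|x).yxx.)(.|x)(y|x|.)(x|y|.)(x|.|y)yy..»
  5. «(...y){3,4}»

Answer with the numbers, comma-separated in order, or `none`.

1 → no match
2 → no match — must end with `x`
3 → no match
4 → match
5 → no match

4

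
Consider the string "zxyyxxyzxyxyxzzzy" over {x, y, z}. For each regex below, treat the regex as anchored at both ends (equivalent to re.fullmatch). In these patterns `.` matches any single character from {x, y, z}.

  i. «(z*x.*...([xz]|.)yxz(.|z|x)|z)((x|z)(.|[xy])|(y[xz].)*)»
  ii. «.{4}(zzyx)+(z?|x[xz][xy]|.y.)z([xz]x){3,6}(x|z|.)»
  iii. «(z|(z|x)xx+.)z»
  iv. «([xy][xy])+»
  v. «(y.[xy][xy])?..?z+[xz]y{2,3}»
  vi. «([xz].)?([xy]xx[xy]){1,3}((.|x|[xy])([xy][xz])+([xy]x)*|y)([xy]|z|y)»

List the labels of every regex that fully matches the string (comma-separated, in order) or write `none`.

i

i → match
ii → no match
iii → no match — must end with "z"
iv → no match
v → no match
vi → no match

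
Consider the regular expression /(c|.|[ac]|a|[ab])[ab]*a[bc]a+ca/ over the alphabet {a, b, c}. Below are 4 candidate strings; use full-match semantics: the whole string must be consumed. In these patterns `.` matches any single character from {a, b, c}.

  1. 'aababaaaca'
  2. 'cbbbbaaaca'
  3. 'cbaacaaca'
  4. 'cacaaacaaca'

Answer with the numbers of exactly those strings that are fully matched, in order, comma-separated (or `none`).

1 → match
2 → no match
3 → match
4 → no match

1, 3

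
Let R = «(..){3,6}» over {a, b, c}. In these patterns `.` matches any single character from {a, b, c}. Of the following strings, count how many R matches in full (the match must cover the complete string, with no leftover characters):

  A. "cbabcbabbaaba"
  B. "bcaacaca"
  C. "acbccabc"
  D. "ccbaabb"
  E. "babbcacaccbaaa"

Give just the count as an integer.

A → no match
B. "bcaacaca" → match
C. "acbccabc" → match
D. "ccbaabb" → no match
E → no match
Total matched: 2

2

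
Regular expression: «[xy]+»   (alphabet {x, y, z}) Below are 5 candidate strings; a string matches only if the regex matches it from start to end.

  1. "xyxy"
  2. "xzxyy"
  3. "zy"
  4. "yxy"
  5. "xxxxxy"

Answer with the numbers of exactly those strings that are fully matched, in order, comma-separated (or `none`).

1. "xyxy" → match
2. "xzxyy" → no match
3. "zy" → no match
4. "yxy" → match
5. "xxxxxy" → match

1, 4, 5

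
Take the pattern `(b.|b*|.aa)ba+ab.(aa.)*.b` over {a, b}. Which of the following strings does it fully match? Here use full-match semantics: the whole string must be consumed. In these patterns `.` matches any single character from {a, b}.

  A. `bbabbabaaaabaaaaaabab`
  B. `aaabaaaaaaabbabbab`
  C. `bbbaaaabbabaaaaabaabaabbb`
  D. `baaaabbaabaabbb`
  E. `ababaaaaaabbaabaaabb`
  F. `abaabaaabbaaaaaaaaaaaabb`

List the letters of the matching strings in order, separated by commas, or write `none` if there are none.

A → no match
B → no match
C → no match
D → match
E → no match
F → no match

D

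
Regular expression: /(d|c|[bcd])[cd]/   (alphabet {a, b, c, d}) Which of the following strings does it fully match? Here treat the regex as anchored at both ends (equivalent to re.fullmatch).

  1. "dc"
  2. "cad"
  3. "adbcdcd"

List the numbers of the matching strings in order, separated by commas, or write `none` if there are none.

1 → match
2 → no match
3 → no match

1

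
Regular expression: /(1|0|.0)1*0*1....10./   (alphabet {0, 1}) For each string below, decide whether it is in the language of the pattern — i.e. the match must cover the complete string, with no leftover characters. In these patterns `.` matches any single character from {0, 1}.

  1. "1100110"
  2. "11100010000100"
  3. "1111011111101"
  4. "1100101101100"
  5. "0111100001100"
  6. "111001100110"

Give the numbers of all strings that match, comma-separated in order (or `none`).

1 → no match
2 → match
3 → match
4 → no match
5 → no match
6 → no match

2, 3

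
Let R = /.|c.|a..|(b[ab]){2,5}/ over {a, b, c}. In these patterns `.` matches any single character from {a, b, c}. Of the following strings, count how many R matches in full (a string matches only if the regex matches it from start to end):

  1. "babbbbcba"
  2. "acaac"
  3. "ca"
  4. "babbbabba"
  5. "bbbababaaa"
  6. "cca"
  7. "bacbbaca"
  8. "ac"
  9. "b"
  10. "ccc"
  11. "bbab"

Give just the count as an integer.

1 → no match
2 → no match
3 → match
4 → no match
5 → no match
6 → no match
7 → no match
8 → no match
9 → match
10 → no match
11 → no match
Total matched: 2

2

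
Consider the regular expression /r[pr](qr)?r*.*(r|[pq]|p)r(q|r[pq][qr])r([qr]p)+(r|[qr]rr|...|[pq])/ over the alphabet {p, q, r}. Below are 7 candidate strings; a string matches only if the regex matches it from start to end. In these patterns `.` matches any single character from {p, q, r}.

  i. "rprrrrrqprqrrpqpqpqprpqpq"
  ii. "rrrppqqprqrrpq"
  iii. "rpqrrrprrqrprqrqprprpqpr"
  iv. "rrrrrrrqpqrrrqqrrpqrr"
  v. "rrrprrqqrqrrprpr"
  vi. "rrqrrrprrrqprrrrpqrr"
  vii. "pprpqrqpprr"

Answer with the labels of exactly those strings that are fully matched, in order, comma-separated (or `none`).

i, ii, iii, iv, v

i → match
ii → match
iii → match
iv → match
v → match
vi → no match
vii → no match — must start with "r"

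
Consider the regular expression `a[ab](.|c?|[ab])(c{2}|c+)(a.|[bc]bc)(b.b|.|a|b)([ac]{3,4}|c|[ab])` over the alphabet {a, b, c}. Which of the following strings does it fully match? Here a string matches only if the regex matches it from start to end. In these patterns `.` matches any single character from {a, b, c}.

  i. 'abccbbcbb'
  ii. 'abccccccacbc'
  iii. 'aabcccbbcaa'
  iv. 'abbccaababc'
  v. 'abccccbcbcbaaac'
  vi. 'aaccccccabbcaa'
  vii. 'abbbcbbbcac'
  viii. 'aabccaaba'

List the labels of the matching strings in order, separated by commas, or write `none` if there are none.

i, ii, iii, iv, v, vi, viii

i → match
ii → match
iii → match
iv → match
v → match
vi → match
vii → no match
viii → match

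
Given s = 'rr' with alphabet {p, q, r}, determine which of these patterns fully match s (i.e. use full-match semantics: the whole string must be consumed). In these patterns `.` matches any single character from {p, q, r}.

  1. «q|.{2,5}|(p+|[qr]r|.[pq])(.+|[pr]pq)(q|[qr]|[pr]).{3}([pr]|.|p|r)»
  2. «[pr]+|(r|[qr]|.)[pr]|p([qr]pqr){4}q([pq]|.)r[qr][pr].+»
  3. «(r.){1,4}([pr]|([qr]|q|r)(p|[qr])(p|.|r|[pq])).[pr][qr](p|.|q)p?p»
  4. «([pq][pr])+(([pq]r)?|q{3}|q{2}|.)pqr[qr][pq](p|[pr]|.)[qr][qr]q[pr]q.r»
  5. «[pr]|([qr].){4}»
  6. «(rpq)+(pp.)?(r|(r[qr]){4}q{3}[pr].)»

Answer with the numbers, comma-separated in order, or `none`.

1, 2

1 → match
2 → match
3 → no match — must end with 'p'
4 → no match
5 → no match
6 → no match — must start with 'rpq'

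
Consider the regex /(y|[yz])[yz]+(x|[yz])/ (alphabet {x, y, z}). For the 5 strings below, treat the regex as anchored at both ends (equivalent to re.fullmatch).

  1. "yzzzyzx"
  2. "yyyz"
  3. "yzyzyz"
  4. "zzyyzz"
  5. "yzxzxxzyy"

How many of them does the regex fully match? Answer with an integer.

4

1. "yzzzyzx" → match
2. "yyyz" → match
3. "yzyzyz" → match
4. "zzyyzz" → match
5. "yzxzxxzyy" → no match
Total matched: 4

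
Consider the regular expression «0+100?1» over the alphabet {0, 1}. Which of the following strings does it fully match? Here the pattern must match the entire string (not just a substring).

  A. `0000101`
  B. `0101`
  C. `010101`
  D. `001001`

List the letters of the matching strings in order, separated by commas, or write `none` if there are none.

A, B, D

A → match
B → match
C → no match
D → match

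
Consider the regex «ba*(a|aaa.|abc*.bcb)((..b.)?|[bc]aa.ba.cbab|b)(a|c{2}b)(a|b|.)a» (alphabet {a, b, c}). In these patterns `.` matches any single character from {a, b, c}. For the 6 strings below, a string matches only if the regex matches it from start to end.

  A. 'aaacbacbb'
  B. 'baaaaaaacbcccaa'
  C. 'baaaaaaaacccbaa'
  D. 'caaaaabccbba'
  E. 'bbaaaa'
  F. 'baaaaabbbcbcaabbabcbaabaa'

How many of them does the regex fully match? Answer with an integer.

1

A → no match — must start with 'b'
B → no match
C → match
D → no match — must start with 'b'
E → no match
F → no match
Total matched: 1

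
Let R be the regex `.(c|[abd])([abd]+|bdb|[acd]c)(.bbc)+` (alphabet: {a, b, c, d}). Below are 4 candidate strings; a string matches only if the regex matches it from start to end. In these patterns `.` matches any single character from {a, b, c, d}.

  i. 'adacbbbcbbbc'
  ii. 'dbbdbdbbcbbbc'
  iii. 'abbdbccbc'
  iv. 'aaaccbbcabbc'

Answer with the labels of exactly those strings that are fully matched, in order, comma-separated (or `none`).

i → match
ii → match
iii → no match — must end with 'bbc'
iv → match

i, ii, iv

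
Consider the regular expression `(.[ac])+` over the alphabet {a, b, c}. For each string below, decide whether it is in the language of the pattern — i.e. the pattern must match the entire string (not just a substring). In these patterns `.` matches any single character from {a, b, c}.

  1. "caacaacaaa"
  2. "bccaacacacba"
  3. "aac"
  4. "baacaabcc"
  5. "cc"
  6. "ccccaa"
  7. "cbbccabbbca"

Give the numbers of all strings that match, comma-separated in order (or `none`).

1 → match
2 → match
3 → no match
4 → no match
5 → match
6 → match
7 → no match

1, 2, 5, 6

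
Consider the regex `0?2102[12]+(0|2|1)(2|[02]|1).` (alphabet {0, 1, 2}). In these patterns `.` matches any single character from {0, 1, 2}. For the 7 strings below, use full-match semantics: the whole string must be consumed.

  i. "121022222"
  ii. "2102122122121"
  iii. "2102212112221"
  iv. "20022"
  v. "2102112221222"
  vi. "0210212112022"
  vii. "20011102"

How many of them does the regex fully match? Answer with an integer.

4

i → no match
ii → match
iii → match
iv → no match
v → match
vi → match
vii → no match
Total matched: 4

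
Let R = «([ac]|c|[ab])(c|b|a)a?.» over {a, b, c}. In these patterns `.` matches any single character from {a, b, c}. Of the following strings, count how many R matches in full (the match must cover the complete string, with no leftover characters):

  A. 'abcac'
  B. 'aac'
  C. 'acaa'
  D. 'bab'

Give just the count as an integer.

3

A. 'abcac' → no match
B. 'aac' → match
C. 'acaa' → match
D. 'bab' → match
Total matched: 3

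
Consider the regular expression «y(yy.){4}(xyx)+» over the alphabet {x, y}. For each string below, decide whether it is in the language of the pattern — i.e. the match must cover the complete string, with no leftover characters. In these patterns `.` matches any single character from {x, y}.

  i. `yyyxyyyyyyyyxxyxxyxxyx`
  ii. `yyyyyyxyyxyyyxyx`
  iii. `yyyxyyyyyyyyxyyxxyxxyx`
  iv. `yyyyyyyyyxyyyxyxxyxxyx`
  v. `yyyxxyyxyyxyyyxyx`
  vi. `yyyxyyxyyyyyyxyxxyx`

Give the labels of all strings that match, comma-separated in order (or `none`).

i, ii, iv, vi

i → match
ii → match
iii → no match
iv → match
v → no match
vi → match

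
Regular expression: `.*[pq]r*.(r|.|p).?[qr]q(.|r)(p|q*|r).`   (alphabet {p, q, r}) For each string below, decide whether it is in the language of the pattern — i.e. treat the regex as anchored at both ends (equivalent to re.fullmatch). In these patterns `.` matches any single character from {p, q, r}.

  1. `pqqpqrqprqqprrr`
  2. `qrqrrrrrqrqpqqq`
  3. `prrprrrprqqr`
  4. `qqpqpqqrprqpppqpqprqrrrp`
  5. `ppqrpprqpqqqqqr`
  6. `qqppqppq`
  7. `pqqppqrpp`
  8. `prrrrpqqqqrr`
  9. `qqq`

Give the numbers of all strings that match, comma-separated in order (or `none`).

1 → no match
2 → match
3 → match
4 → no match
5 → match
6 → no match
7 → no match
8 → match
9 → no match

2, 3, 5, 8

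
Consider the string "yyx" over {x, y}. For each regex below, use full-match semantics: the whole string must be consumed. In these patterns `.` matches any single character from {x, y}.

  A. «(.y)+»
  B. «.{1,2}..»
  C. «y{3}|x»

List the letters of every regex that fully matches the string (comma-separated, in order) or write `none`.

B

A → no match — must end with "y"
B → match
C → no match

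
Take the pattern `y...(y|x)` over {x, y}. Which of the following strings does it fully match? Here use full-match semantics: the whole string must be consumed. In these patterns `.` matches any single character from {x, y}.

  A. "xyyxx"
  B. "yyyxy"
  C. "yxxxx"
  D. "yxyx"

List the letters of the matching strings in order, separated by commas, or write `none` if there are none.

A → no match — must start with "y"
B → match
C → match
D → no match

B, C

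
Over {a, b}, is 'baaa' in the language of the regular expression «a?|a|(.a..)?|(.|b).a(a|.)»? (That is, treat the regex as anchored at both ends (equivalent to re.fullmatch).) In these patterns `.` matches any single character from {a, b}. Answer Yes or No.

Yes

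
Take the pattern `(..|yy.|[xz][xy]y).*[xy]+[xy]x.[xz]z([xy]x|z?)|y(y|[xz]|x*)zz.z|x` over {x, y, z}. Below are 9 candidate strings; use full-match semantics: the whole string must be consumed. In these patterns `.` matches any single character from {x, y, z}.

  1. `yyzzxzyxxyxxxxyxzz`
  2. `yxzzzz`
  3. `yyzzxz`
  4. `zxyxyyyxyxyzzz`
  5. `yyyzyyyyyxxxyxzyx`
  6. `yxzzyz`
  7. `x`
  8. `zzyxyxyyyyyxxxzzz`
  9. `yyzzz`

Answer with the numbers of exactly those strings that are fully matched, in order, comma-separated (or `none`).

1, 2, 3, 4, 5, 6, 7, 8

1 → match
2 → match
3 → match
4 → match
5 → match
6 → match
7 → match
8 → match
9 → no match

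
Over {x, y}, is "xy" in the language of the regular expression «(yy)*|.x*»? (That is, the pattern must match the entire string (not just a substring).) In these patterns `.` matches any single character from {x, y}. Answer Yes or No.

No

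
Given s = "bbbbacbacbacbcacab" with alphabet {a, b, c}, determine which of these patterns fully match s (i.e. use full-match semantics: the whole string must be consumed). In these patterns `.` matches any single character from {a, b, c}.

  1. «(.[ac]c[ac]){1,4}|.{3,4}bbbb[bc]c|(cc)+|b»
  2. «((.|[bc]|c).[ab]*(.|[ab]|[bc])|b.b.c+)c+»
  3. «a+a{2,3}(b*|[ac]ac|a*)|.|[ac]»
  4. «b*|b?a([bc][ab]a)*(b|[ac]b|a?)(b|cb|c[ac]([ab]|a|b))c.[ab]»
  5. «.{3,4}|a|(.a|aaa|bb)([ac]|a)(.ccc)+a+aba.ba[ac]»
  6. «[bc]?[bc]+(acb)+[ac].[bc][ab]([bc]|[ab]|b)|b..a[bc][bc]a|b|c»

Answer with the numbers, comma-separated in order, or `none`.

1 → no match
2 → no match — must end with "c"
3 → no match
4 → no match
5 → no match
6 → match

6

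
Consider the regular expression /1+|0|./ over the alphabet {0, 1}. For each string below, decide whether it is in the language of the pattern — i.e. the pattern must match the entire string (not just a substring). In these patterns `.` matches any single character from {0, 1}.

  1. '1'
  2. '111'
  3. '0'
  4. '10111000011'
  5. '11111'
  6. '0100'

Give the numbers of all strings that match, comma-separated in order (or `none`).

1, 2, 3, 5

1 → match
2 → match
3 → match
4 → no match
5 → match
6 → no match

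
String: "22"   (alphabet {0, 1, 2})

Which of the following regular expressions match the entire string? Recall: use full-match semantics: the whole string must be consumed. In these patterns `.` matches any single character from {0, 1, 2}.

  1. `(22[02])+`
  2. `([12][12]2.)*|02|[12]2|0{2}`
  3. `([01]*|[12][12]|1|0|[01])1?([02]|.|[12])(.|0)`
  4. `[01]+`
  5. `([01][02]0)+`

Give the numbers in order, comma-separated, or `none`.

1 → no match
2 → match
3 → match
4 → no match
5 → no match — must end with "0"

2, 3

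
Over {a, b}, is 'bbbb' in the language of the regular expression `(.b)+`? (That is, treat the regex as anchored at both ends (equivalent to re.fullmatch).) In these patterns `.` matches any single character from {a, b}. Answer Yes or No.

Yes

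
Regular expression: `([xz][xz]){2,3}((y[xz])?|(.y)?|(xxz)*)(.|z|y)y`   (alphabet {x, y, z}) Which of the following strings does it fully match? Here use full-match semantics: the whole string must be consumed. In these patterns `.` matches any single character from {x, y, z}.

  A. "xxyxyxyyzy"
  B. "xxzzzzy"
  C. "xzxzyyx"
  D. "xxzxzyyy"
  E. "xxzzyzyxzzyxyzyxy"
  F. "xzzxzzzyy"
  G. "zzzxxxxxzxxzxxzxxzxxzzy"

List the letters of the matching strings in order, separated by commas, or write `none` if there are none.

D, G

A → no match
B → no match
C → no match — must end with "y"
D → match
E → no match
F → no match
G → match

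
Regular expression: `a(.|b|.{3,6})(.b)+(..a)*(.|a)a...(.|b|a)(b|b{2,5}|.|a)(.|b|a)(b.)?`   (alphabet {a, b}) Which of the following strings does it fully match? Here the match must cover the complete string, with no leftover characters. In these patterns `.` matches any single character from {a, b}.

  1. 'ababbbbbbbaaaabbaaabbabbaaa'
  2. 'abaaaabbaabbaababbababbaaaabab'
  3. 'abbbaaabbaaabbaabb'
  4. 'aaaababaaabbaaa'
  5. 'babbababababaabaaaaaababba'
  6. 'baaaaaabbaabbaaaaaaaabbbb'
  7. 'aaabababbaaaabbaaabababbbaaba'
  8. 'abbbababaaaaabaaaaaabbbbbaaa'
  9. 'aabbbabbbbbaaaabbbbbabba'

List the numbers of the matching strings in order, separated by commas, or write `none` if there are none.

1 → no match
2 → no match
3 → match
4 → match
5 → no match — must start with 'a'
6 → no match — must start with 'a'
7 → no match
8 → no match
9 → no match

3, 4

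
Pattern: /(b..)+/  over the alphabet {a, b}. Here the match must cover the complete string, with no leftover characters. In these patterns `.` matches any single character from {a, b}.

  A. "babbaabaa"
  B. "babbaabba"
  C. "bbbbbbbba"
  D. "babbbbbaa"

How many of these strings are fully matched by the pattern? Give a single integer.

A → match
B → match
C → match
D → match
Total matched: 4

4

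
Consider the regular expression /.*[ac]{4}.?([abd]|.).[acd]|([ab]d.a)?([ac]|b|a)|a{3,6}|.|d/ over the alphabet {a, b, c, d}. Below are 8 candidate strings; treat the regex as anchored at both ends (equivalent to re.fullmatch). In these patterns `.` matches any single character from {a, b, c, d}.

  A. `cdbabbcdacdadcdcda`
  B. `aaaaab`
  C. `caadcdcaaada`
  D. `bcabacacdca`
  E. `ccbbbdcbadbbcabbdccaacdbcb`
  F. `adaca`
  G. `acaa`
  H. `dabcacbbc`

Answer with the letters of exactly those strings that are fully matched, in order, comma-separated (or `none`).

D

A → no match
B. `aaaaab` → no match
C. `caadcdcaaada` → no match
D. `bcabacacdca` → match
E → no match
F. `adaca` → no match
G. `acaa` → no match
H. `dabcacbbc` → no match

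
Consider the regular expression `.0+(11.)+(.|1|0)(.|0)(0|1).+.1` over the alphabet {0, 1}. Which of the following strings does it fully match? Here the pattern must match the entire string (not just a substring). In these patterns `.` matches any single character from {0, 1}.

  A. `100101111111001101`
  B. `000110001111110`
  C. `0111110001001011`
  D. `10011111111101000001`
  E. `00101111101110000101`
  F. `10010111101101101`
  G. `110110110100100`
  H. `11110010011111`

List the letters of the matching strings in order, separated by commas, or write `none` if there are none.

A → no match
B → no match — must end with `1`
C → no match
D → match
E → no match
F → no match
G → no match — must end with `1`
H → no match

D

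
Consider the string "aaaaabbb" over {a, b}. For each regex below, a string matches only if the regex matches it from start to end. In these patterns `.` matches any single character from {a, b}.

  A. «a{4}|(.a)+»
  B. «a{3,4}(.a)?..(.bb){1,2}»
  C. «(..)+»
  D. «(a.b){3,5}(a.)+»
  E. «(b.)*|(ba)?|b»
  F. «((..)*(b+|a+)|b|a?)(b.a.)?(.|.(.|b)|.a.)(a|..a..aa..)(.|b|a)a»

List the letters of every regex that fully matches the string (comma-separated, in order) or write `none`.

A → no match — must end with "a"
B → match
C → match
D → no match
E → no match
F → no match — must end with "a"

B, C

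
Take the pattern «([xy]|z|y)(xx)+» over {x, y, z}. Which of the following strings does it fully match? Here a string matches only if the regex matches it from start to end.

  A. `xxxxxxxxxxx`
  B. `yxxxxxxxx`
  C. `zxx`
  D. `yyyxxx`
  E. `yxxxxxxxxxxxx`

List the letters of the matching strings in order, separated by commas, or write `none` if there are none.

A, B, C, E

A → match
B → match
C → match
D → no match
E → match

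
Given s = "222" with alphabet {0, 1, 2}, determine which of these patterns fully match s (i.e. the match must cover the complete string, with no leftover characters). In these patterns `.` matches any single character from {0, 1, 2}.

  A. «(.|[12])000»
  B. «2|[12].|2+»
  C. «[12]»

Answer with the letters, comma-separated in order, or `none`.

A → no match — must end with "000"
B → match
C → no match

B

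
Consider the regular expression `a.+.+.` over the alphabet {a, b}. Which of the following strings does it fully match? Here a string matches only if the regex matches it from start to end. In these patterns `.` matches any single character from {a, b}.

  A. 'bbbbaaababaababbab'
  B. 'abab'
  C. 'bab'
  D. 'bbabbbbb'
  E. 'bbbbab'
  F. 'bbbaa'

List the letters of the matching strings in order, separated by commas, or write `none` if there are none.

B

A → no match — must start with 'a'
B. 'abab' → match
C. 'bab' → no match — must start with 'a'
D. 'bbabbbbb' → no match — must start with 'a'
E. 'bbbbab' → no match — must start with 'a'
F. 'bbbaa' → no match — must start with 'a'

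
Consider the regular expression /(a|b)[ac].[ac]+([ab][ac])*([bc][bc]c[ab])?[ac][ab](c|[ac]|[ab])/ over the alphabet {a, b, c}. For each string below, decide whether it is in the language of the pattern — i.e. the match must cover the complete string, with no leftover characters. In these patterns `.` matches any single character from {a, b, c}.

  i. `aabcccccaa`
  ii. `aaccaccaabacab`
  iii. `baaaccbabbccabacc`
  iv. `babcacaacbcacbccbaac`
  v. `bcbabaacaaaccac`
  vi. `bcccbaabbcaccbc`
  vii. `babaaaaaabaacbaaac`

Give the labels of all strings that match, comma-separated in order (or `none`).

i → match
ii → match
iii → no match
iv → match
v → match
vi → no match
vii → match

i, ii, iv, v, vii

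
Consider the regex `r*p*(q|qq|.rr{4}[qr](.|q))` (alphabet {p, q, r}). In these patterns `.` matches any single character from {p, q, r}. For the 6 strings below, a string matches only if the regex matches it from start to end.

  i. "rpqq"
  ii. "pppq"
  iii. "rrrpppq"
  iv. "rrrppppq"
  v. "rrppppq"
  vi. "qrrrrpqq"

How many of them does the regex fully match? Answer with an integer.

i → match
ii → match
iii → match
iv → match
v → match
vi → no match
Total matched: 5

5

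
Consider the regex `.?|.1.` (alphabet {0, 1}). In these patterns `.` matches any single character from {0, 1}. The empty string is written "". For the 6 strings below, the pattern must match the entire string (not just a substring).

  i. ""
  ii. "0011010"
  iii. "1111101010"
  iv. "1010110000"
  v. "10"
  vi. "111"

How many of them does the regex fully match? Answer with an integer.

2

i → match
ii → no match
iii → no match
iv → no match
v → no match
vi → match
Total matched: 2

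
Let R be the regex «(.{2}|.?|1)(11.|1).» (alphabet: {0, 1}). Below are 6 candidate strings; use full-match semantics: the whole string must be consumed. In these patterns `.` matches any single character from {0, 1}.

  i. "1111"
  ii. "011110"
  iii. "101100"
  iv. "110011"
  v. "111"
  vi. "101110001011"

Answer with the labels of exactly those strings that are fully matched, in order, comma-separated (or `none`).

i, ii, iii, v

i. "1111" → match
ii. "011110" → match
iii. "101100" → match
iv. "110011" → no match
v. "111" → match
vi. "101110001011" → no match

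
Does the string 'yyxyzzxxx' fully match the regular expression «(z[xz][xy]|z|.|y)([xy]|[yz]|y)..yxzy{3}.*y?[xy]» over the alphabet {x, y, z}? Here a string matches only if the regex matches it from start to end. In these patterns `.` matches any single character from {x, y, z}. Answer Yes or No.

No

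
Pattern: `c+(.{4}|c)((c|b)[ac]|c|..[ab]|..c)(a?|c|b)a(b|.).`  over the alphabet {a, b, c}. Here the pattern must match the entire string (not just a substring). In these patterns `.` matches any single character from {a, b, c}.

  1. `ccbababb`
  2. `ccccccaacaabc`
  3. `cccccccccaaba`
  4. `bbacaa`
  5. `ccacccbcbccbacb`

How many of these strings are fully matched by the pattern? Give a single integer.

1 → match
2 → match
3 → match
4 → no match — must start with `c`
5 → no match
Total matched: 3

3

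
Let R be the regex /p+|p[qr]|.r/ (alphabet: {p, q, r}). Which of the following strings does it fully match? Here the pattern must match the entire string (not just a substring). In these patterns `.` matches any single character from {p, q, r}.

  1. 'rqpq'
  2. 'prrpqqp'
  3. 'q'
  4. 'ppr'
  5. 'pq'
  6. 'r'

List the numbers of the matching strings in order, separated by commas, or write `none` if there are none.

1 → no match
2 → no match
3 → no match
4 → no match
5 → match
6 → no match

5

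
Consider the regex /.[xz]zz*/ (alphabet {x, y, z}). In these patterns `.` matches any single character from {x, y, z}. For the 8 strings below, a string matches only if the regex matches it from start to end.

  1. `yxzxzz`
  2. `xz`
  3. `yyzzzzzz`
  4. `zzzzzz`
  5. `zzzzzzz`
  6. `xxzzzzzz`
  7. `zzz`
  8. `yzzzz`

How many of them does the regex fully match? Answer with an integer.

1 → no match
2 → no match
3 → no match
4 → match
5 → match
6 → match
7 → match
8 → match
Total matched: 5

5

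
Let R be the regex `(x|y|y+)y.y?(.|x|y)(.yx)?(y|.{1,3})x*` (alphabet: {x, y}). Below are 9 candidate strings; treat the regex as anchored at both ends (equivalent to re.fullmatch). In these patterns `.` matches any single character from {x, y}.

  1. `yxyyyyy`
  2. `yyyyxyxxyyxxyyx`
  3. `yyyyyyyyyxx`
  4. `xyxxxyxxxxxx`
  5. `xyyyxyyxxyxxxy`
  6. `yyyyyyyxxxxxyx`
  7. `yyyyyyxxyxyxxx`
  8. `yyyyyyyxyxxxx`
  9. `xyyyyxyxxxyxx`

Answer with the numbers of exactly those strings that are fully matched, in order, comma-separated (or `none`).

3, 4, 7, 8, 9

1 → no match
2 → no match
3 → match
4 → match
5 → no match
6 → no match
7 → match
8 → match
9 → match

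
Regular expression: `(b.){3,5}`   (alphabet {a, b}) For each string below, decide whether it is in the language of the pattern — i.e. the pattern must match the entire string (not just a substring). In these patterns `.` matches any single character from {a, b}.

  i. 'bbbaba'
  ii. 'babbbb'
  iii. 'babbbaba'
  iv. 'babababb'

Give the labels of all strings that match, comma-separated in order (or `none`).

i → match
ii → match
iii → match
iv → match

i, ii, iii, iv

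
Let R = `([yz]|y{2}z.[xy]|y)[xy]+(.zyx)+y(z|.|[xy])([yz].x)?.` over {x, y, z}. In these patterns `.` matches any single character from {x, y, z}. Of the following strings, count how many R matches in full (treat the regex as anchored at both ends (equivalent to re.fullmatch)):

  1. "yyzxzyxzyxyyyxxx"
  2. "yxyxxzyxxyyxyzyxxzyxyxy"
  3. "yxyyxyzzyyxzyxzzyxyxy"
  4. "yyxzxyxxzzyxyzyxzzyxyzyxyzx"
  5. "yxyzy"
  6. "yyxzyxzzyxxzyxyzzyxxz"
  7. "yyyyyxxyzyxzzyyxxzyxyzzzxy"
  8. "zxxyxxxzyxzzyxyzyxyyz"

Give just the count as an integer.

1

1 → no match
2 → no match
3 → no match
4 → no match
5 → no match
6 → no match
7 → no match
8 → match
Total matched: 1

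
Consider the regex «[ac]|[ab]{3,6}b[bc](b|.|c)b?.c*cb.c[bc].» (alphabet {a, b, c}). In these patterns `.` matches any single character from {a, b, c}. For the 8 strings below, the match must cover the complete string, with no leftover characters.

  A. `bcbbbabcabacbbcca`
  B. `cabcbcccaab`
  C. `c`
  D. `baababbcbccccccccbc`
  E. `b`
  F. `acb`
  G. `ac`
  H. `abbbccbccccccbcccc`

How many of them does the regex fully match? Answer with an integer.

2

A → no match
B → no match
C → match
D → no match
E → no match
F → no match
G → no match
H → match
Total matched: 2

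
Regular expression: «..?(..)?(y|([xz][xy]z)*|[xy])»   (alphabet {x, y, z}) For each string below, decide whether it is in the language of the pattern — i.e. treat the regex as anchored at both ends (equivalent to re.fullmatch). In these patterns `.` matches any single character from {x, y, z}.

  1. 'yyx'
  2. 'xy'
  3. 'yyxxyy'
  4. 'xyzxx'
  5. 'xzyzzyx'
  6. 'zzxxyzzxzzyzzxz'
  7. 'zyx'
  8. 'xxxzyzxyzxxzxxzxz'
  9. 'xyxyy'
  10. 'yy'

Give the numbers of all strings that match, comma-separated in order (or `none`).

1 → match
2 → match
3 → no match
4 → match
5 → no match
6 → match
7 → match
8 → no match
9 → match
10 → match

1, 2, 4, 6, 7, 9, 10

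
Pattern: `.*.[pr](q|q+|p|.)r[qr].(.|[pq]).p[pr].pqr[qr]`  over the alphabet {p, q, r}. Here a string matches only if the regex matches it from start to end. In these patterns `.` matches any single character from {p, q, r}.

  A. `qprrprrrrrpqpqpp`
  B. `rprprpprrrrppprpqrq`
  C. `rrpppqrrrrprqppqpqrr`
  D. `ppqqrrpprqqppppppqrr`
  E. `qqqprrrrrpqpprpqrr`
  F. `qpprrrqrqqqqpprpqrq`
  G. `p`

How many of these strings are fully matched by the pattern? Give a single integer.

A → no match
B → match
C → match
D → match
E → match
F → match
G → no match
Total matched: 5

5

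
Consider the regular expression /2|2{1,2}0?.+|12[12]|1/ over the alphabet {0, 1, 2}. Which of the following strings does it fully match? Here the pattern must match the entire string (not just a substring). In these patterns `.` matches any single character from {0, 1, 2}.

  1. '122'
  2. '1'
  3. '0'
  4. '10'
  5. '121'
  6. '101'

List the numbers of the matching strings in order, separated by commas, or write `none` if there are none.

1 → match
2 → match
3 → no match
4 → no match
5 → match
6 → no match

1, 2, 5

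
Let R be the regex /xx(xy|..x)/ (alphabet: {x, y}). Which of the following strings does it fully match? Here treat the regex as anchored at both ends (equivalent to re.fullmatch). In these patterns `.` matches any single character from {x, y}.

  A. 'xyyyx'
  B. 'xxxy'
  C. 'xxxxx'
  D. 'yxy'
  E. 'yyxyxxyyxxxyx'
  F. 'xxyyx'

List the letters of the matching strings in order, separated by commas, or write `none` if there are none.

A → no match — must start with 'xx'
B → match
C → match
D → no match — must start with 'xx'
E → no match — must start with 'xx'
F → match

B, C, F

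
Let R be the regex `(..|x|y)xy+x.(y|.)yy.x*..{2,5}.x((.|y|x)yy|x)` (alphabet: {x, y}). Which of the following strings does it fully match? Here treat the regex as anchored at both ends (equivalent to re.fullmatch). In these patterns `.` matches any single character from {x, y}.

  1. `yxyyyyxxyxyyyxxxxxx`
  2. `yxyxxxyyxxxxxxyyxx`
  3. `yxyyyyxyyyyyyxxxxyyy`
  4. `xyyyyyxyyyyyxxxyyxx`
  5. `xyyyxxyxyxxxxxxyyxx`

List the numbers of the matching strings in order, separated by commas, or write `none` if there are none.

2, 3

1 → no match
2 → match
3 → match
4 → no match
5 → no match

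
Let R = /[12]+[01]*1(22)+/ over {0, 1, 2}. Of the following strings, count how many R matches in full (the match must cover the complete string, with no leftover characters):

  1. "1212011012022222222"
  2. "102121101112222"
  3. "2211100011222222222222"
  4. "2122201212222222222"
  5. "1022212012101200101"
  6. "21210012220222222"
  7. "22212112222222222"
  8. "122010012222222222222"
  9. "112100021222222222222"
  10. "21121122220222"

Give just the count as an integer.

1 → no match
2 → no match
3 → match
4 → no match
5 → no match — must end with "22"
6 → no match
7 → match
8 → no match
9 → no match
10 → no match
Total matched: 2

2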